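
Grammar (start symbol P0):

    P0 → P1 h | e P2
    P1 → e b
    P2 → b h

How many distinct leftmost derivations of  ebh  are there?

Parse trees for ebh:
  [P0 [P1 e b] h]
  [P0 e [P2 b h]]

2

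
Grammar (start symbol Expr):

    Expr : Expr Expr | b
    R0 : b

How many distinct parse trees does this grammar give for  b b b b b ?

14

Parse trees for b b b b b (showing first 6 of 14):
  [Expr [Expr b] [Expr [Expr b] [Expr [Expr b] [Expr [Expr b] [Expr b]]]]]
  [Expr [Expr b] [Expr [Expr b] [Expr [Expr [Expr b] [Expr b]] [Expr b]]]]
  [Expr [Expr b] [Expr [Expr [Expr b] [Expr b]] [Expr [Expr b] [Expr b]]]]
  [Expr [Expr b] [Expr [Expr [Expr b] [Expr [Expr b] [Expr b]]] [Expr b]]]
  [Expr [Expr b] [Expr [Expr [Expr [Expr b] [Expr b]] [Expr b]] [Expr b]]]
  [Expr [Expr [Expr b] [Expr b]] [Expr [Expr b] [Expr [Expr b] [Expr b]]]]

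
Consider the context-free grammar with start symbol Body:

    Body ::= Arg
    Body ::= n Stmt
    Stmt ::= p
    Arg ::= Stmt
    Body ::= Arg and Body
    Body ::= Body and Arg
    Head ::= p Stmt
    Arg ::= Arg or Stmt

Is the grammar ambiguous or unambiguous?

Ambiguous

Witness: p and p

Derivation 1: Body ⇒ Arg and Body ⇒ Stmt and Body ⇒ p and Body ⇒ p and Arg ⇒ p and Stmt ⇒ p and p
Derivation 2: Body ⇒ Body and Arg ⇒ Arg and Arg ⇒ Stmt and Arg ⇒ p and Arg ⇒ p and Stmt ⇒ p and p

Two distinct leftmost derivations for the same string.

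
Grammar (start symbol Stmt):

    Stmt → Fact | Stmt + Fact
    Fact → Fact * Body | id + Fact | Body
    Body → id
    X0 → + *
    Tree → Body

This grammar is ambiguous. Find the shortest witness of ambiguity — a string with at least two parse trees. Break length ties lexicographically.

length 1: no string has ≥2 trees
length 3: id + id has 2 parse trees

Two derivations of id + id:
  Stmt ⇒ Fact ⇒ id + Fact ⇒ id + Body ⇒ id + id
  Stmt ⇒ Stmt + Fact ⇒ Fact + Fact ⇒ Body + Fact ⇒ id + Fact ⇒ id + Body ⇒ id + id

id + id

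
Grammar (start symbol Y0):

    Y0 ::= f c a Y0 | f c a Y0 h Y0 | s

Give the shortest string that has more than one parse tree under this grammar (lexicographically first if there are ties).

f c a f c a s h s

length 1: no string has ≥2 trees
length 4: no string has ≥2 trees
length 6: no string has ≥2 trees
length 7: no string has ≥2 trees
length 9: f c a f c a s h s has 2 parse trees

Two derivations of f c a f c a s h s:
  Y0 ⇒ f c a Y0 ⇒ f c a f c a Y0 h Y0 ⇒ f c a f c a s h Y0 ⇒ f c a f c a s h s
  Y0 ⇒ f c a Y0 h Y0 ⇒ f c a f c a Y0 h Y0 ⇒ f c a f c a s h Y0 ⇒ f c a f c a s h s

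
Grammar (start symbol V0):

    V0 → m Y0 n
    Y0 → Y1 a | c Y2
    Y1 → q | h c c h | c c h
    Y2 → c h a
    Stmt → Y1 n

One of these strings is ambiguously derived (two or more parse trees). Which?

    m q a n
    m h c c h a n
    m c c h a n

m q a n: 1 tree
m h c c h a n: 1 tree
m c c h a n: 2 trees

m c c h a n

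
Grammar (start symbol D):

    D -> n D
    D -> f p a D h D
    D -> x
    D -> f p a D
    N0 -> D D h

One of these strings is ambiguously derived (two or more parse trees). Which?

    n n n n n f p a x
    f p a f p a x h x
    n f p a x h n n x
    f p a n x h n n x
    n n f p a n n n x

n n n n n f p a x: 1 tree
f p a f p a x h x: 2 trees
n f p a x h n n x: 1 tree
f p a n x h n n x: 1 tree
n n f p a n n n x: 1 tree

f p a f p a x h x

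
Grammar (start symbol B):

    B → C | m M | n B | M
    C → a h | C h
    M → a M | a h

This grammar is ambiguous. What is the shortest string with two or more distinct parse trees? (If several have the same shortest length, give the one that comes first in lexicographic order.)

length 2: a h has 2 parse trees

Two derivations of a h:
  B ⇒ C ⇒ a h
  B ⇒ M ⇒ a h

a h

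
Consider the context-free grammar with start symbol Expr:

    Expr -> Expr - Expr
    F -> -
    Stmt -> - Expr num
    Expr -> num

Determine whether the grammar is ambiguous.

Witness: num - num - num

Derivation 1: Expr ⇒ Expr - Expr ⇒ Expr - Expr - Expr ⇒ num - Expr - Expr ⇒ num - num - Expr ⇒ num - num - num
Derivation 2: Expr ⇒ Expr - Expr ⇒ num - Expr ⇒ num - Expr - Expr ⇒ num - num - Expr ⇒ num - num - num

Two distinct leftmost derivations for the same string.

Ambiguous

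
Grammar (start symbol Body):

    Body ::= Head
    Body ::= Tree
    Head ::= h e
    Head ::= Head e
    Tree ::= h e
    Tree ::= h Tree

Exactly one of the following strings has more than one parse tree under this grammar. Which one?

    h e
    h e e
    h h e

h e: 2 trees
h e e: 1 tree
h h e: 1 tree

h e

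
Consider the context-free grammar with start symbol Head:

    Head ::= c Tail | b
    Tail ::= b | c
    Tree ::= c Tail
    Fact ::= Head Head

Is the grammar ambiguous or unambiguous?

(Tree, Fact are unreachable from Head, so their rules don't affect L(Head).) Restricted to the reachable nonterminals, every rule has the form A → t or A → t B, and no two rules for the same A share a first terminal. The grammar encodes a DFA — one run per string.

Unambiguous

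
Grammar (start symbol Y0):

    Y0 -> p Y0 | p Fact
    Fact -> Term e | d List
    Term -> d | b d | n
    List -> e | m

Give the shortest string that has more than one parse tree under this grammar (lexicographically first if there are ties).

p d e

length 3: p d e has 2 parse trees

Two derivations of p d e:
  Y0 ⇒ p Fact ⇒ p Term e ⇒ p d e
  Y0 ⇒ p Fact ⇒ p d List ⇒ p d e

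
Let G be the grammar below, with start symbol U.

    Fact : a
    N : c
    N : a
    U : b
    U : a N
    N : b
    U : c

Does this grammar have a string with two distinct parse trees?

Only U, N are reachable from U; ignoring the rest: The reachable rules are right-linear with at most one rule per (nonterminal, next-terminal) pair. Each input token forces the next rule, so parsing is deterministic.

Unambiguous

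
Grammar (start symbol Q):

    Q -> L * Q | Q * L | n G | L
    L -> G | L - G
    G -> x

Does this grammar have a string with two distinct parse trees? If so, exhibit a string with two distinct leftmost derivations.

Ambiguous

Witness: x * x

Derivation 1: Q ⇒ L * Q ⇒ G * Q ⇒ x * Q ⇒ x * L ⇒ x * G ⇒ x * x
Derivation 2: Q ⇒ Q * L ⇒ L * L ⇒ G * L ⇒ x * L ⇒ x * G ⇒ x * x

Two distinct leftmost derivations for the same string.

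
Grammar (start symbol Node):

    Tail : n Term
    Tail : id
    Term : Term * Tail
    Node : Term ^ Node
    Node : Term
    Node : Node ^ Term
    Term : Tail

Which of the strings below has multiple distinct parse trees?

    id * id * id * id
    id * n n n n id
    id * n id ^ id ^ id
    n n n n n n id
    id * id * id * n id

id * id * id * id: 1 tree
id * n n n n id: 1 tree
id * n id ^ id ^ id: 4 trees
n n n n n n id: 1 tree
id * id * id * n id: 1 tree

id * n id ^ id ^ id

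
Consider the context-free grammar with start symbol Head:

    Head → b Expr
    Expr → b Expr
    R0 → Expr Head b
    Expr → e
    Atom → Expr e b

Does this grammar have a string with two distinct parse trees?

Only Head, Expr are reachable from Head; ignoring the rest: Each reachable nonterminal has at most one production per leading terminal, and all productions are right-linear; the derivation is determined token-by-token.

Unambiguous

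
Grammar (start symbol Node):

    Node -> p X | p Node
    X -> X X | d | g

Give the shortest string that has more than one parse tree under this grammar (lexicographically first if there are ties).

length 2: no string has ≥2 trees
length 3: no string has ≥2 trees
length 4: p d d d has 2 parse trees

Two derivations of p d d d:
  Node ⇒ p X ⇒ p X X ⇒ p X X X ⇒ p d X X ⇒ p d d X ⇒ p d d d
  Node ⇒ p X ⇒ p X X ⇒ p d X ⇒ p d X X ⇒ p d d X ⇒ p d d d

p d d d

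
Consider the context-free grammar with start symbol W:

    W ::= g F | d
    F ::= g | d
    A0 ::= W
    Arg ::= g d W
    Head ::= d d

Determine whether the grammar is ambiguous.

Unambiguous

(A0, Arg, Head are unreachable from W, so their rules don't affect L(W).) Restricted to the reachable nonterminals, every rule has the form A → t or A → t B, and no two rules for the same A share a first terminal. The grammar encodes a DFA — one run per string.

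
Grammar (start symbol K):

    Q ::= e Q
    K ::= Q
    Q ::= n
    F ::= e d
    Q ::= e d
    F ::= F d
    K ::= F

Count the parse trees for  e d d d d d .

Parse trees for e d d d d d:
  [K [F [F [F [F [F e d] d] d] d] d]]

1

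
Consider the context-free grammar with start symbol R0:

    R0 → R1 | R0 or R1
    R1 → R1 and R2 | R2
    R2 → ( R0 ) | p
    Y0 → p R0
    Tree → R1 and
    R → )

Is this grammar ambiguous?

Unambiguous

Only R0, R1, R2 are reachable from R0; ignoring the rest: This is a standard precedence ladder (R0 over R1 over R2), with each level left-recursive on its own operator ('or' at R0, 'and' at R1). That structure is LR(1), hence unambiguous.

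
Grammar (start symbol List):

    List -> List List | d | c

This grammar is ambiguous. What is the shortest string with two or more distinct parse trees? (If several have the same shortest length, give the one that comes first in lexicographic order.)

length 1: no string has ≥2 trees
length 2: no string has ≥2 trees
length 3: c c c has 2 parse trees

Two derivations of c c c:
  List ⇒ List List ⇒ List List List ⇒ c List List ⇒ c c List ⇒ c c c
  List ⇒ List List ⇒ c List ⇒ c List List ⇒ c c List ⇒ c c c

c c c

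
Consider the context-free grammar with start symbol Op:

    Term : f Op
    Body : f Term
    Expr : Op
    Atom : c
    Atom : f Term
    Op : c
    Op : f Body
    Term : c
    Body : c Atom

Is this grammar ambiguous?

Unambiguous

Only Op, Body, Atom, Term are reachable from Op; ignoring the rest: Restricted to the reachable nonterminals, every rule has the form A → t or A → t B, and no two rules for the same A share a first terminal. The grammar encodes a DFA — one run per string.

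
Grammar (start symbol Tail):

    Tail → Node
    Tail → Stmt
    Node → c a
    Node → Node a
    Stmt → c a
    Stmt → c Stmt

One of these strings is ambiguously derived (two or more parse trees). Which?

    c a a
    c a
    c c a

c a a: 1 tree
c a: 2 trees
c c a: 1 tree

c a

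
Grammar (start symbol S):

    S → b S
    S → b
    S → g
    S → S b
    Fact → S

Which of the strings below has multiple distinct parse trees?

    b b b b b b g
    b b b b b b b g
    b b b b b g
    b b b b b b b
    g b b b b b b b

b b b b b b b

b b b b b b g: 1 tree
b b b b b b b g: 1 tree
b b b b b g: 1 tree
b b b b b b b: 64 trees
g b b b b b b b: 1 tree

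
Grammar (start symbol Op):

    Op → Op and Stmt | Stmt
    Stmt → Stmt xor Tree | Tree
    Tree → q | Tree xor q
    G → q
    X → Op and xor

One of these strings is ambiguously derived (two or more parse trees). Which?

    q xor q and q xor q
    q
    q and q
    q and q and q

q xor q and q xor q

q xor q and q xor q: 4 trees
q: 1 tree
q and q: 1 tree
q and q and q: 1 tree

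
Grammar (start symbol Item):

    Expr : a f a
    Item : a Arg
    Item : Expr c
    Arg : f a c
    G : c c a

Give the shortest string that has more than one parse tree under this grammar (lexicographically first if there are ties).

a f a c

length 4: a f a c has 2 parse trees

Two derivations of a f a c:
  Item ⇒ a Arg ⇒ a f a c
  Item ⇒ Expr c ⇒ a f a c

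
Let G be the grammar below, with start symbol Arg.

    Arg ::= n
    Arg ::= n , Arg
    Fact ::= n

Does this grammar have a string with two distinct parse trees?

Only Arg is reachable from Arg; ignoring the rest: The reachable grammar is A → atom sep A | atom. Each atom is followed by either the separator (recurse) or end-of-string (stop) — no choice point.

Unambiguous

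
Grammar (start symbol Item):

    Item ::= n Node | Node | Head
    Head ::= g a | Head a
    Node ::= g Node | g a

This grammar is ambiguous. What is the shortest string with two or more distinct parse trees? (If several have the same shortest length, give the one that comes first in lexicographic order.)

g a

length 2: g a has 2 parse trees

Two derivations of g a:
  Item ⇒ Node ⇒ g a
  Item ⇒ Head ⇒ g a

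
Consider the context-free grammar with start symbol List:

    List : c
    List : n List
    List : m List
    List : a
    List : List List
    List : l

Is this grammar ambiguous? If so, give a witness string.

Witness: a a a

Derivation 1: List ⇒ List List ⇒ a List ⇒ a List List ⇒ a a List ⇒ a a a
Derivation 2: List ⇒ List List ⇒ List List List ⇒ a List List ⇒ a a List ⇒ a a a

Two distinct leftmost derivations for the same string.

Ambiguous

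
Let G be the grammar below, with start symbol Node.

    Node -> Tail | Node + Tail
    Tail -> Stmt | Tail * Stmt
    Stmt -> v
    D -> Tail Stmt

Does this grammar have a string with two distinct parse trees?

Unambiguous

(D is unreachable from Node, so its rules don't affect L(Node).) This is a standard precedence ladder (Node over Tail over Stmt), with each level left-recursive on its own operator ('+' at Node, '*' at Tail). That structure is LR(1), hence unambiguous.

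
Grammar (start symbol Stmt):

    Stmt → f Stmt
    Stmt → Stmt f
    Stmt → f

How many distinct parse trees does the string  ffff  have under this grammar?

8

Parse trees for ffff:
  [Stmt f [Stmt f [Stmt f [Stmt f]]]]
  [Stmt f [Stmt f [Stmt [Stmt f] f]]]
  [Stmt f [Stmt [Stmt f [Stmt f]] f]]
  [Stmt f [Stmt [Stmt [Stmt f] f] f]]
  [Stmt [Stmt f [Stmt f [Stmt f]]] f]
  [Stmt [Stmt f [Stmt [Stmt f] f]] f]
  [Stmt [Stmt [Stmt f [Stmt f]] f] f]
  [Stmt [Stmt [Stmt [Stmt f] f] f] f]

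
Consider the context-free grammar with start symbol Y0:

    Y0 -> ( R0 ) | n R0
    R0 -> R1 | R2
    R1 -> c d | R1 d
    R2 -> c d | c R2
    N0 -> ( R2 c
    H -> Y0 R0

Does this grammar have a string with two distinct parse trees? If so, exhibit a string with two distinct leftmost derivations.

Ambiguous

Witness: n c d

Derivation 1: Y0 ⇒ n R0 ⇒ n R1 ⇒ n c d
Derivation 2: Y0 ⇒ n R0 ⇒ n R2 ⇒ n c d

Two distinct leftmost derivations for the same string.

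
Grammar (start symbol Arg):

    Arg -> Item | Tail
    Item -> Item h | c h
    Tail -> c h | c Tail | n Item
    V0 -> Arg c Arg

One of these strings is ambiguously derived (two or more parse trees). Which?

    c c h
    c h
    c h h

c h

c c h: 1 tree
c h: 2 trees
c h h: 1 tree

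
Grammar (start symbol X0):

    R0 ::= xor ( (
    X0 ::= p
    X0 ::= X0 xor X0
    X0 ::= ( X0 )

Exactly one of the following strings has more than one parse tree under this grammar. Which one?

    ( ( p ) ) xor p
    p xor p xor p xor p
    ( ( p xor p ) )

p xor p xor p xor p

( ( p ) ) xor p: 1 tree
p xor p xor p xor p: 5 trees
( ( p xor p ) ): 1 tree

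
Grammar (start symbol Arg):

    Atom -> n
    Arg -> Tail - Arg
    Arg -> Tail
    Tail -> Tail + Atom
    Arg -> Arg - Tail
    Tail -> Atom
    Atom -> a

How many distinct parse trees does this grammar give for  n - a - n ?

4

Parse trees for n - a - n:
  [Arg [Tail [Atom n]] - [Arg [Tail [Atom a]] - [Arg [Tail [Atom n]]]]]
  [Arg [Tail [Atom n]] - [Arg [Arg [Tail [Atom a]]] - [Tail [Atom n]]]]
  [Arg [Arg [Tail [Atom n]] - [Arg [Tail [Atom a]]]] - [Tail [Atom n]]]
  [Arg [Arg [Arg [Tail [Atom n]]] - [Tail [Atom a]]] - [Tail [Atom n]]]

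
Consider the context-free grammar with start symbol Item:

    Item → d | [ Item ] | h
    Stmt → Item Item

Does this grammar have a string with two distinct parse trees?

Only Item is reachable from Item; ignoring the rest: Each string is a nest of matched brackets around a single atom. An opening bracket forces the recursive rule; an atom forces the base rule.

Unambiguous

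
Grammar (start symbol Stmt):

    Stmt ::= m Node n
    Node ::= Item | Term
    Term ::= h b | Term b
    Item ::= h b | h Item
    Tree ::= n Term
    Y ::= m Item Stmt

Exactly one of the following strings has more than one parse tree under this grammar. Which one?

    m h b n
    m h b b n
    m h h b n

m h b n: 2 trees
m h b b n: 1 tree
m h h b n: 1 tree

m h b n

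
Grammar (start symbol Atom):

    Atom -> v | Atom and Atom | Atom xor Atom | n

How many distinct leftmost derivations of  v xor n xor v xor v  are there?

Parse trees for v xor n xor v xor v:
  [Atom [Atom v] xor [Atom [Atom n] xor [Atom [Atom v] xor [Atom v]]]]
  [Atom [Atom v] xor [Atom [Atom [Atom n] xor [Atom v]] xor [Atom v]]]
  [Atom [Atom [Atom v] xor [Atom n]] xor [Atom [Atom v] xor [Atom v]]]
  [Atom [Atom [Atom v] xor [Atom [Atom n] xor [Atom v]]] xor [Atom v]]
  [Atom [Atom [Atom [Atom v] xor [Atom n]] xor [Atom v]] xor [Atom v]]

5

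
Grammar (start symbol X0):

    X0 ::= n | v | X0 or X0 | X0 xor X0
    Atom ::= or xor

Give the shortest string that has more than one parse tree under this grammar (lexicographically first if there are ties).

n or n or n

length 1: no string has ≥2 trees
length 3: no string has ≥2 trees
length 5: n or n or n has 2 parse trees

Two derivations of n or n or n:
  X0 ⇒ X0 or X0 ⇒ n or X0 ⇒ n or X0 or X0 ⇒ n or n or X0 ⇒ n or n or n
  X0 ⇒ X0 or X0 ⇒ X0 or X0 or X0 ⇒ n or X0 or X0 ⇒ n or n or X0 ⇒ n or n or n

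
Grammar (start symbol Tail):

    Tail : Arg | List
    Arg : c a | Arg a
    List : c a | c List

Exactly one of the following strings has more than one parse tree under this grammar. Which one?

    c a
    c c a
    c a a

c a: 2 trees
c c a: 1 tree
c a a: 1 tree

c a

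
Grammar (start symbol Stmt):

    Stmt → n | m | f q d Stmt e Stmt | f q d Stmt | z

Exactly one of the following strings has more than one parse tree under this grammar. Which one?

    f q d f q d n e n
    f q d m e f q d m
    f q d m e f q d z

f q d f q d n e n: 2 trees
f q d m e f q d m: 1 tree
f q d m e f q d z: 1 tree

f q d f q d n e n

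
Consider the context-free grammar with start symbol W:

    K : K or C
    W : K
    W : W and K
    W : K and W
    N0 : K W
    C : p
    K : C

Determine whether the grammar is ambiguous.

Ambiguous

Witness: p and p

Derivation 1: W ⇒ W and K ⇒ K and K ⇒ C and K ⇒ p and K ⇒ p and C ⇒ p and p
Derivation 2: W ⇒ K and W ⇒ C and W ⇒ p and W ⇒ p and K ⇒ p and C ⇒ p and p

Two distinct leftmost derivations for the same string.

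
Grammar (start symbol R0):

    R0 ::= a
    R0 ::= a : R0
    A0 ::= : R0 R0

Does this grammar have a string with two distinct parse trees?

(A0 is unreachable from R0, so its rules don't affect L(R0).) Right-recursive list with a separator: after each atom, whether the separator follows determines the rule. One parse per string.

Unambiguous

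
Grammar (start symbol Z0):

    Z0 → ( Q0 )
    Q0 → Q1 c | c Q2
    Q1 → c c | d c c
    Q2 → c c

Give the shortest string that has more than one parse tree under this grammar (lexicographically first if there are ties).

( c c c )

length 5: ( c c c ) has 2 parse trees

Two derivations of ( c c c ):
  Z0 ⇒ ( Q0 ) ⇒ ( Q1 c ) ⇒ ( c c c )
  Z0 ⇒ ( Q0 ) ⇒ ( c Q2 ) ⇒ ( c c c )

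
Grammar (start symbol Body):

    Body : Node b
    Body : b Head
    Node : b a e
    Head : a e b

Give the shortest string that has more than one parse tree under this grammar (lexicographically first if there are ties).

length 4: b a e b has 2 parse trees

Two derivations of b a e b:
  Body ⇒ Node b ⇒ b a e b
  Body ⇒ b Head ⇒ b a e b

b a e b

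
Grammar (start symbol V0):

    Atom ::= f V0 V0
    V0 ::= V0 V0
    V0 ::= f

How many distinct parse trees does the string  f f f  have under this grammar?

2

Parse trees for f f f:
  [V0 [V0 f] [V0 [V0 f] [V0 f]]]
  [V0 [V0 [V0 f] [V0 f]] [V0 f]]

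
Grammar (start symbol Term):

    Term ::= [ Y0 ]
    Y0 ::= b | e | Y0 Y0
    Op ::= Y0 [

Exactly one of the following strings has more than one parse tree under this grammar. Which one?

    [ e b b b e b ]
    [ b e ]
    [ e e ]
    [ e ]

[ e b b b e b ]: 42 trees
[ b e ]: 1 tree
[ e e ]: 1 tree
[ e ]: 1 tree

[ e b b b e b ]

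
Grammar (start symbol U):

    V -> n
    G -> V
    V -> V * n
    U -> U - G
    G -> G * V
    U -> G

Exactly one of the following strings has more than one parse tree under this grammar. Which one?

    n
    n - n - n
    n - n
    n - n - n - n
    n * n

n: 1 tree
n - n - n: 1 tree
n - n: 1 tree
n - n - n - n: 1 tree
n * n: 2 trees

n * n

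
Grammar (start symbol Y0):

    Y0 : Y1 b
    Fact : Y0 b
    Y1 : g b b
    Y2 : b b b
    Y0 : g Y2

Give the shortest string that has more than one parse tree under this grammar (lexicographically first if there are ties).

g b b b

length 4: g b b b has 2 parse trees

Two derivations of g b b b:
  Y0 ⇒ Y1 b ⇒ g b b b
  Y0 ⇒ g Y2 ⇒ g b b b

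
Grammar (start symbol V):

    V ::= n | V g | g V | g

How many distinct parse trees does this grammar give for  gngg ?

3

Parse trees for gngg:
  [V [V [V g [V n]] g] g]
  [V [V g [V [V n] g]] g]
  [V g [V [V [V n] g] g]]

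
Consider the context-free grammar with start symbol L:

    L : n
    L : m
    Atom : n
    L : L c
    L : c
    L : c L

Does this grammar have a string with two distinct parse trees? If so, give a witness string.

Witness: c c

Derivation 1: L ⇒ L c ⇒ c c
Derivation 2: L ⇒ c L ⇒ c c

Two distinct leftmost derivations for the same string.

Ambiguous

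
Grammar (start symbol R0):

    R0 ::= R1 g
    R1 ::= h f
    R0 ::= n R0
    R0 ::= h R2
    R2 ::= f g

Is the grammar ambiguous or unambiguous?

Witness: h f g

Derivation 1: R0 ⇒ R1 g ⇒ h f g
Derivation 2: R0 ⇒ h R2 ⇒ h f g

Two distinct leftmost derivations for the same string.

Ambiguous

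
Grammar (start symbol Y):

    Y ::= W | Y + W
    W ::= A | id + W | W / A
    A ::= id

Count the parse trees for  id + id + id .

Parse trees for id + id + id:
  [Y [W id + [W id + [W [A id]]]]]
  [Y [Y [W [A id]]] + [W id + [W [A id]]]]
  [Y [Y [W id + [W [A id]]]] + [W [A id]]]
  [Y [Y [Y [W [A id]]] + [W [A id]]] + [W [A id]]]

4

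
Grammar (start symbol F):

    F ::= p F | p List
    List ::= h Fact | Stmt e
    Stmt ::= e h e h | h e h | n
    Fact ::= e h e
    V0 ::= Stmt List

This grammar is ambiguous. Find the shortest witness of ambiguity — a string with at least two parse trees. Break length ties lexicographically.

length 3: no string has ≥2 trees
length 4: no string has ≥2 trees
length 5: p h e h e has 2 parse trees

Two derivations of p h e h e:
  F ⇒ p List ⇒ p h Fact ⇒ p h e h e
  F ⇒ p List ⇒ p Stmt e ⇒ p h e h e

p h e h e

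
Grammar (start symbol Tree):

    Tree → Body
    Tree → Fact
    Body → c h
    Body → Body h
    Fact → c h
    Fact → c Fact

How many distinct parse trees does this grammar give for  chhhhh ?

Parse trees for chhhhh:
  [Tree [Body [Body [Body [Body [Body c h] h] h] h] h]]

1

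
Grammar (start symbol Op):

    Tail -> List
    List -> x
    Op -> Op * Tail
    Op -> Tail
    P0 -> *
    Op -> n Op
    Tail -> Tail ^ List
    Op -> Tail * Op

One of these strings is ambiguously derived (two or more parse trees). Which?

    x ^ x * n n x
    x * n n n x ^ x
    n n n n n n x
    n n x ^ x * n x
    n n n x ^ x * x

x ^ x * n n x: 1 tree
x * n n n x ^ x: 1 tree
n n n n n n x: 1 tree
n n x ^ x * n x: 1 tree
n n n x ^ x * x: 5 trees

n n n x ^ x * x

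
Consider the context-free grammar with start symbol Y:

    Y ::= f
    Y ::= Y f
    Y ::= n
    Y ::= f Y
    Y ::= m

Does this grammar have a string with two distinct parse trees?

Ambiguous

Witness: f f

Derivation 1: Y ⇒ Y f ⇒ f f
Derivation 2: Y ⇒ f Y ⇒ f f

Two distinct leftmost derivations for the same string.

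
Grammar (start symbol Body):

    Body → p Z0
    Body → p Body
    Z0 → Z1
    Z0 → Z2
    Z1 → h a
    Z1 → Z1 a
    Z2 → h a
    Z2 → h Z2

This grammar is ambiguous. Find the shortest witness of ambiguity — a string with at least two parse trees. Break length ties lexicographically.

p h a

length 3: p h a has 2 parse trees

Two derivations of p h a:
  Body ⇒ p Z0 ⇒ p Z1 ⇒ p h a
  Body ⇒ p Z0 ⇒ p Z2 ⇒ p h a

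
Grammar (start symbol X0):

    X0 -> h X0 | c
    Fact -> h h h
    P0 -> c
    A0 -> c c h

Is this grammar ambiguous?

Unambiguous

(Fact, P0, A0 are unreachable from X0, so their rules don't affect L(X0).) Restricted to the reachable nonterminals, every rule has the form A → t or A → t B, and no two rules for the same A share a first terminal. The grammar encodes a DFA — one run per string.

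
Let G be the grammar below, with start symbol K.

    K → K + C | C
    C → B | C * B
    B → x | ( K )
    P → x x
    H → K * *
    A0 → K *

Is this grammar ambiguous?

Unambiguous

Only K, C, B are reachable from K; ignoring the rest: This is a standard precedence ladder (K over C over B), with each level left-recursive on its own operator ('+' at K, '*' at C). That structure is LR(1), hence unambiguous.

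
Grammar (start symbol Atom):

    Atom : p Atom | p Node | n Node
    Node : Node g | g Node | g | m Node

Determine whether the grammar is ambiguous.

Witness: n g g

Derivation 1: Atom ⇒ n Node ⇒ n Node g ⇒ n g g
Derivation 2: Atom ⇒ n Node ⇒ n g Node ⇒ n g g

Two distinct leftmost derivations for the same string.

Ambiguous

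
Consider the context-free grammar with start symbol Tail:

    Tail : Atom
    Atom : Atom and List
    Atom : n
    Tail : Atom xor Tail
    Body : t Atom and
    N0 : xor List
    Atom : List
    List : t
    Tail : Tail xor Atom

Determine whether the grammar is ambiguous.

Witness: n xor n

Derivation 1: Tail ⇒ Atom xor Tail ⇒ n xor Tail ⇒ n xor Atom ⇒ n xor n
Derivation 2: Tail ⇒ Tail xor Atom ⇒ Atom xor Atom ⇒ n xor Atom ⇒ n xor n

Two distinct leftmost derivations for the same string.

Ambiguous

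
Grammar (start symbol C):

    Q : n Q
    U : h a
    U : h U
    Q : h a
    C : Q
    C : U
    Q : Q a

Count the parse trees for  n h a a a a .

4

Parse trees for n h a a a a:
  [C [Q n [Q [Q [Q [Q h a] a] a] a]]]
  [C [Q [Q n [Q [Q [Q h a] a] a]] a]]
  [C [Q [Q [Q n [Q [Q h a] a]] a] a]]
  [C [Q [Q [Q [Q n [Q h a]] a] a] a]]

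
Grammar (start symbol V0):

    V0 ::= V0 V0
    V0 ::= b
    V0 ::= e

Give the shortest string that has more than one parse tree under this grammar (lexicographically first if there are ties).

b b b

length 1: no string has ≥2 trees
length 2: no string has ≥2 trees
length 3: b b b has 2 parse trees

Two derivations of b b b:
  V0 ⇒ V0 V0 ⇒ V0 V0 V0 ⇒ b V0 V0 ⇒ b b V0 ⇒ b b b
  V0 ⇒ V0 V0 ⇒ b V0 ⇒ b V0 V0 ⇒ b b V0 ⇒ b b b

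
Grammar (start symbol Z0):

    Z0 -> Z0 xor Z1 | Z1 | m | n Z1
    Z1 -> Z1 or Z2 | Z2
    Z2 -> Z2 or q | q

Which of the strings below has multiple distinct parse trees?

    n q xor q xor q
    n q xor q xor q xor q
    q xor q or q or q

q xor q or q or q

n q xor q xor q: 1 tree
n q xor q xor q xor q: 1 tree
q xor q or q or q: 4 trees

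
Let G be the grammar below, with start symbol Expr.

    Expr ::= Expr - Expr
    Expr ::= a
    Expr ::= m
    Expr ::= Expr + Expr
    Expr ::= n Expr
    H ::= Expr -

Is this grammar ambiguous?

Witness: n a + a

Derivation 1: Expr ⇒ Expr + Expr ⇒ n Expr + Expr ⇒ n a + Expr ⇒ n a + a
Derivation 2: Expr ⇒ n Expr ⇒ n Expr + Expr ⇒ n a + Expr ⇒ n a + a

Two distinct leftmost derivations for the same string.

Ambiguous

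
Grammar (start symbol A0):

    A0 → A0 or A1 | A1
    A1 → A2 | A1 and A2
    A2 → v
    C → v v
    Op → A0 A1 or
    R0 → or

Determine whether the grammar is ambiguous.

Unambiguous

Only A0, A1, A2 are reachable from A0; ignoring the rest: The grammar is stratified — A0 handles 'or' (left-recursive), A1 handles 'and', A2 atoms. Each operator has a fixed associativity and precedence level, so every string has one parse.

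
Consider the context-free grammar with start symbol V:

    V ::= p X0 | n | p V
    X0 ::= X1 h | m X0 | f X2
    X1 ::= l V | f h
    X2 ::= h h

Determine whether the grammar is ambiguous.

Witness: p f h h

Derivation 1: V ⇒ p X0 ⇒ p X1 h ⇒ p f h h
Derivation 2: V ⇒ p X0 ⇒ p f X2 ⇒ p f h h

Two distinct leftmost derivations for the same string.

Ambiguous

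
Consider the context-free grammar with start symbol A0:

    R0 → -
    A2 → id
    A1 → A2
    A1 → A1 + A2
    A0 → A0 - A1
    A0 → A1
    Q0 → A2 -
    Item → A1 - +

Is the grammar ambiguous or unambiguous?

Unambiguous

(R0, Q0, Item are unreachable from A0, so their rules don't affect L(A0).) The grammar is stratified — A0 handles '-' (left-recursive), A1 handles '+', A2 atoms. Each operator has a fixed associativity and precedence level, so every string has one parse.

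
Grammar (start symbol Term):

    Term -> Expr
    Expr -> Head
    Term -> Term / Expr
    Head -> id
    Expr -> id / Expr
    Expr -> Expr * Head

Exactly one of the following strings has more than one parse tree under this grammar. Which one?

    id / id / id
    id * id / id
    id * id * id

id / id / id

id / id / id: 4 trees
id * id / id: 1 tree
id * id * id: 1 tree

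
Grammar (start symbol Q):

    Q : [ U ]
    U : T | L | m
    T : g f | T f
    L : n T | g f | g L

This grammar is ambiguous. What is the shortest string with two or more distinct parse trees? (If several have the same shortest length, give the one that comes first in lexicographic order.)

length 3: no string has ≥2 trees
length 4: [ g f ] has 2 parse trees

Two derivations of [ g f ]:
  Q ⇒ [ U ] ⇒ [ T ] ⇒ [ g f ]
  Q ⇒ [ U ] ⇒ [ L ] ⇒ [ g f ]

[ g f ]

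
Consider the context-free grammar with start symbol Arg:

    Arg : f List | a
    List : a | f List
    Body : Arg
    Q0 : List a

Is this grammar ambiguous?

Unambiguous

(Body, Q0 are unreachable from Arg, so their rules don't affect L(Arg).) Restricted to the reachable nonterminals, every rule has the form A → t or A → t B, and no two rules for the same A share a first terminal. The grammar encodes a DFA — one run per string.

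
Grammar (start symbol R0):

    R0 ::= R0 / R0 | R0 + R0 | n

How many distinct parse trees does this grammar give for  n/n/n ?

2

Parse trees for n/n/n:
  [R0 [R0 n] / [R0 [R0 n] / [R0 n]]]
  [R0 [R0 [R0 n] / [R0 n]] / [R0 n]]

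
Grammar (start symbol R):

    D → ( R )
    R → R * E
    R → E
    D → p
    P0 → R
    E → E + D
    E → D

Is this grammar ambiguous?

(P0 is unreachable from R, so its rules don't affect L(R).) The grammar is stratified — R handles '*' (left-recursive), E handles '+', D atoms. Each operator has a fixed associativity and precedence level, so every string has one parse.

Unambiguous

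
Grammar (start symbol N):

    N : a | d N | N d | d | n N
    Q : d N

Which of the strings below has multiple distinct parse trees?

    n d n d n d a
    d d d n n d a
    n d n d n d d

n d n d n d a: 1 tree
d d d n n d a: 1 tree
n d n d n d d: 7 trees

n d n d n d d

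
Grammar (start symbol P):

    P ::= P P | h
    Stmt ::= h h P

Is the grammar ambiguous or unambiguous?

Ambiguous

Witness: h h h

Derivation 1: P ⇒ P P ⇒ P P P ⇒ h P P ⇒ h h P ⇒ h h h
Derivation 2: P ⇒ P P ⇒ h P ⇒ h P P ⇒ h h P ⇒ h h h

Two distinct leftmost derivations for the same string.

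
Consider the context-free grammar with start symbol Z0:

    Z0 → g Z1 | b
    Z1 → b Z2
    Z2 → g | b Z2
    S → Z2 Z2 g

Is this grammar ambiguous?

Unambiguous

Only Z0, Z1, Z2 are reachable from Z0; ignoring the rest: Restricted to the reachable nonterminals, every rule has the form A → t or A → t B, and no two rules for the same A share a first terminal. The grammar encodes a DFA — one run per string.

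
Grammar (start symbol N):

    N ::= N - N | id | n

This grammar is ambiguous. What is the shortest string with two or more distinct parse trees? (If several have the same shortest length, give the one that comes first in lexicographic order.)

length 1: no string has ≥2 trees
length 3: no string has ≥2 trees
length 5: id - id - id has 2 parse trees

Two derivations of id - id - id:
  N ⇒ N - N ⇒ N - N - N ⇒ id - N - N ⇒ id - id - N ⇒ id - id - id
  N ⇒ N - N ⇒ id - N ⇒ id - N - N ⇒ id - id - N ⇒ id - id - id

id - id - id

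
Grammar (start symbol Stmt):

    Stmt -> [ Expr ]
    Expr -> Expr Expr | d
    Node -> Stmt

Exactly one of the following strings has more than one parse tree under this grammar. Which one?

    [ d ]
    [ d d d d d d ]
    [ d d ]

[ d ]: 1 tree
[ d d d d d d ]: 42 trees
[ d d ]: 1 tree

[ d d d d d d ]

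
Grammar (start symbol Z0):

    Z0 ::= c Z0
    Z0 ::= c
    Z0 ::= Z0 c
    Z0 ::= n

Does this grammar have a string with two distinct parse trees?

Ambiguous

Witness: c c

Derivation 1: Z0 ⇒ c Z0 ⇒ c c
Derivation 2: Z0 ⇒ Z0 c ⇒ c c

Two distinct leftmost derivations for the same string.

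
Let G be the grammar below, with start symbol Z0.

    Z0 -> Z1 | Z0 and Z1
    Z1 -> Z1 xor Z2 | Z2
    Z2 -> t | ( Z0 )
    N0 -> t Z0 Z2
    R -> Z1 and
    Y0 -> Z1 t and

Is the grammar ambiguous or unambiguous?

(N0, R, Y0 are unreachable from Z0, so their rules don't affect L(Z0).) This is a standard precedence ladder (Z0 over Z1 over Z2), with each level left-recursive on its own operator ('and' at Z0, 'xor' at Z1). That structure is LR(1), hence unambiguous.

Unambiguous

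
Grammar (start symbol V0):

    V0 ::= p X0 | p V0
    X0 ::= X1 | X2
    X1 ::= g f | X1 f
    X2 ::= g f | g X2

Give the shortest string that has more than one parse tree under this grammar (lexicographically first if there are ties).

p g f

length 3: p g f has 2 parse trees

Two derivations of p g f:
  V0 ⇒ p X0 ⇒ p X1 ⇒ p g f
  V0 ⇒ p X0 ⇒ p X2 ⇒ p g f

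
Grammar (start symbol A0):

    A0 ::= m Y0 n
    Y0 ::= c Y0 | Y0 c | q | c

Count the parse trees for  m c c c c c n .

Parse trees for m c c c c c n (showing first 6 of 16):
  [A0 m [Y0 c [Y0 c [Y0 c [Y0 c [Y0 c]]]]] n]
  [A0 m [Y0 c [Y0 c [Y0 c [Y0 [Y0 c] c]]]] n]
  [A0 m [Y0 c [Y0 c [Y0 [Y0 c [Y0 c]] c]]] n]
  [A0 m [Y0 c [Y0 c [Y0 [Y0 [Y0 c] c] c]]] n]
  [A0 m [Y0 c [Y0 [Y0 c [Y0 c [Y0 c]]] c]] n]
  [A0 m [Y0 c [Y0 [Y0 c [Y0 [Y0 c] c]] c]] n]

16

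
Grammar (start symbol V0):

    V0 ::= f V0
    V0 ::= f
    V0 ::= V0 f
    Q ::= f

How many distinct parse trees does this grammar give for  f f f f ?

8

Parse trees for f f f f:
  [V0 f [V0 f [V0 f [V0 f]]]]
  [V0 f [V0 f [V0 [V0 f] f]]]
  [V0 f [V0 [V0 f [V0 f]] f]]
  [V0 f [V0 [V0 [V0 f] f] f]]
  [V0 [V0 f [V0 f [V0 f]]] f]
  [V0 [V0 f [V0 [V0 f] f]] f]
  [V0 [V0 [V0 f [V0 f]] f] f]
  [V0 [V0 [V0 [V0 f] f] f] f]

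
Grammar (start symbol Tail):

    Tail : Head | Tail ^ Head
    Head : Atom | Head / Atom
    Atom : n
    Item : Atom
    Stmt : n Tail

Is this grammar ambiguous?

Unambiguous

(Item, Stmt are unreachable from Tail, so their rules don't affect L(Tail).) The grammar is stratified — Tail handles '^' (left-recursive), Head handles '/', Atom atoms. Each operator has a fixed associativity and precedence level, so every string has one parse.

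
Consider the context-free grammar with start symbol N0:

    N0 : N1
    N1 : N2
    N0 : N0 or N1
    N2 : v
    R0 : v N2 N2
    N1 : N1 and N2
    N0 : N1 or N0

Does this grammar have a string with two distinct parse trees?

Ambiguous

Witness: v or v

Derivation 1: N0 ⇒ N0 or N1 ⇒ N1 or N1 ⇒ N2 or N1 ⇒ v or N1 ⇒ v or N2 ⇒ v or v
Derivation 2: N0 ⇒ N1 or N0 ⇒ N2 or N0 ⇒ v or N0 ⇒ v or N1 ⇒ v or N2 ⇒ v or v

Two distinct leftmost derivations for the same string.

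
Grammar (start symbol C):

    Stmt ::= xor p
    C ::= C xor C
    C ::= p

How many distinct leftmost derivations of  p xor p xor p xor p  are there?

5

Parse trees for p xor p xor p xor p:
  [C [C p] xor [C [C p] xor [C [C p] xor [C p]]]]
  [C [C p] xor [C [C [C p] xor [C p]] xor [C p]]]
  [C [C [C p] xor [C p]] xor [C [C p] xor [C p]]]
  [C [C [C p] xor [C [C p] xor [C p]]] xor [C p]]
  [C [C [C [C p] xor [C p]] xor [C p]] xor [C p]]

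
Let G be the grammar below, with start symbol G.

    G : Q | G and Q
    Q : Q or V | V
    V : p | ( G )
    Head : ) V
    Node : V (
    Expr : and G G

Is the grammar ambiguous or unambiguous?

Unambiguous

(Head, Node, Expr are unreachable from G, so their rules don't affect L(G).) The grammar is stratified — G handles 'and' (left-recursive), Q handles 'or', V atoms. Each operator has a fixed associativity and precedence level, so every string has one parse.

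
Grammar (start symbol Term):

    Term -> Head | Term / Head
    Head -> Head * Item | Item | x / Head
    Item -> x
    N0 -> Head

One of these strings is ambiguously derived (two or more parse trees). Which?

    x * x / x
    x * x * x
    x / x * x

x / x * x

x * x / x: 1 tree
x * x * x: 1 tree
x / x * x: 3 trees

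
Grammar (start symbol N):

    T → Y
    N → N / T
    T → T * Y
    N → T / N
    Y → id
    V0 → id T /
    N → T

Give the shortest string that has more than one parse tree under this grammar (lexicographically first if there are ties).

id / id

length 1: no string has ≥2 trees
length 3: id / id has 2 parse trees

Two derivations of id / id:
  N ⇒ N / T ⇒ T / T ⇒ Y / T ⇒ id / T ⇒ id / Y ⇒ id / id
  N ⇒ T / N ⇒ Y / N ⇒ id / N ⇒ id / T ⇒ id / Y ⇒ id / id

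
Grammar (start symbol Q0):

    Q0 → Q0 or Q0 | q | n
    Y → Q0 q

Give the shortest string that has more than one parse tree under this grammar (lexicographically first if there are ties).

n or n or n

length 1: no string has ≥2 trees
length 3: no string has ≥2 trees
length 5: n or n or n has 2 parse trees

Two derivations of n or n or n:
  Q0 ⇒ Q0 or Q0 ⇒ Q0 or Q0 or Q0 ⇒ n or Q0 or Q0 ⇒ n or n or Q0 ⇒ n or n or n
  Q0 ⇒ Q0 or Q0 ⇒ n or Q0 ⇒ n or Q0 or Q0 ⇒ n or n or Q0 ⇒ n or n or n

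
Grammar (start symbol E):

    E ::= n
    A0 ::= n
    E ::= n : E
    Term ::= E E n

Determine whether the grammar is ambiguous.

(A0, Term are unreachable from E, so their rules don't affect L(E).) The reachable grammar is A → atom sep A | atom. Each atom is followed by either the separator (recurse) or end-of-string (stop) — no choice point.

Unambiguous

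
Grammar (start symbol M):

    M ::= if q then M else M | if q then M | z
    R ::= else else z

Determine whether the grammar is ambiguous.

Ambiguous

Witness: if q then if q then z else z

Derivation 1: M ⇒ if q then M else M ⇒ if q then if q then M else M ⇒ if q then if q then z else M ⇒ if q then if q then z else z
Derivation 2: M ⇒ if q then M ⇒ if q then if q then M else M ⇒ if q then if q then z else M ⇒ if q then if q then z else z

Two distinct leftmost derivations for the same string.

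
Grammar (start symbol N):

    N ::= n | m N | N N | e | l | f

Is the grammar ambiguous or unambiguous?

Witness: e e e

Derivation 1: N ⇒ N N ⇒ N N N ⇒ e N N ⇒ e e N ⇒ e e e
Derivation 2: N ⇒ N N ⇒ e N ⇒ e N N ⇒ e e N ⇒ e e e

Two distinct leftmost derivations for the same string.

Ambiguous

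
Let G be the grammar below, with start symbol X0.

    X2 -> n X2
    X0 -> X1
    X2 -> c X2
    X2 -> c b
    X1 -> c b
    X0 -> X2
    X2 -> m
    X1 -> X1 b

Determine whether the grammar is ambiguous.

Ambiguous

Witness: c b

Derivation 1: X0 ⇒ X1 ⇒ c b
Derivation 2: X0 ⇒ X2 ⇒ c b

Two distinct leftmost derivations for the same string.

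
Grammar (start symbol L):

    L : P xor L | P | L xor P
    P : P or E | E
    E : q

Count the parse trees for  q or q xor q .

Parse trees for q or q xor q:
  [L [P [P [E q]] or [E q]] xor [L [P [E q]]]]
  [L [L [P [P [E q]] or [E q]]] xor [P [E q]]]

2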